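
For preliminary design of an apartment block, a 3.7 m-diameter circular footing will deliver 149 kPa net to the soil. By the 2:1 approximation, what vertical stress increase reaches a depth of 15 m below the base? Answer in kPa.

By the 2:1 method the load spreads at 1 horizontal : 2 vertical, so at depth z the loaded area has grown by z in each plan dimension:
Δσ ≈ qD²/(D+z)² = 149×3.7²/(3.7+15)² = 5.8332 kPa

Δσ_z ≈ 5.83 kPa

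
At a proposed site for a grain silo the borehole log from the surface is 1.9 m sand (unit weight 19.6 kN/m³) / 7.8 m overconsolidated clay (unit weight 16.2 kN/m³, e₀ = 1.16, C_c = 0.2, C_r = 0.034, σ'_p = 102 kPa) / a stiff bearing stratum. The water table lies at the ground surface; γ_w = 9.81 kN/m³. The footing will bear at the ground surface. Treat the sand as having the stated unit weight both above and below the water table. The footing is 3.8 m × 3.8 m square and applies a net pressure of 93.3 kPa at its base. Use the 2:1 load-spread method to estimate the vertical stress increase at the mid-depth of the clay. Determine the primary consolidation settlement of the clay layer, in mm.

Mid-depth of clay below the ground surface: z = 1.9 + 7.8/2 = 5.8 m.
Total vertical stress at mid-clay: σ_v = 19.6×1.9 + 16.2×3.9 = 100.42 kPa.
Pore pressure: u = 9.81×(5.8 − 0) = 56.898 kPa.
Initial effective stress: σ'_0 = σ_v − u = 100.42 − 56.898 = 43.522 kPa.
Stress increase at mid-clay by the 2:1 spreading method:
Δσ = qBL/((B+z)(L+z)) = 93.3×3.8×3.8/((3.8+5.8)(3.8+5.8)) = 14.619 kPa
Final effective stress: σ'_f = 43.522 + 14.619 = 58.141 kPa.
σ'_f = 58.141 ≤ σ'_p = 102 kPa, so the clay remains overconsolidated and only the recompression index applies:
S_c = C_r·H/(1+e₀)·log₁₀(σ'_f/σ'_0) = 0.034×7.8/2.16×log₁₀(58.141/43.522)
    = 0.12278 × 0.12577 = 0.01544 m

S_c ≈ 15.4 mm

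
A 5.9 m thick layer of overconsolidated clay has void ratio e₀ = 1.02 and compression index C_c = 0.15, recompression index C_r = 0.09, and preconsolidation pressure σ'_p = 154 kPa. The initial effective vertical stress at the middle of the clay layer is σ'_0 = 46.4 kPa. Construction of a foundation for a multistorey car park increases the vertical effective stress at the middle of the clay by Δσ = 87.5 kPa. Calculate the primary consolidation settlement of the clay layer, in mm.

Final effective stress: σ'_f = 46.4 + 87.5 = 133.9 kPa.
σ'_f = 133.9 ≤ σ'_p = 154 kPa, so the clay remains overconsolidated and only the recompression index applies:
S_c = C_r·H/(1+e₀)·log₁₀(σ'_f/σ'_0) = 0.09×5.9/2.02×log₁₀(133.9/46.4)
    = 0.26287 × 0.46026 = 0.121 m

S_c ≈ 121 mm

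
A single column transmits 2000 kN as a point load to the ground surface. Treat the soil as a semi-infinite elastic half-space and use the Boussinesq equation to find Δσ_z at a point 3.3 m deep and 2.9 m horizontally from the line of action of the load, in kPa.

Δσ_z ≈ 21 kPa

Boussinesq vertical stress below a point load on an elastic half-space:
Δσ_z = 3P/(2πz²) · [1 + (r/z)²]^(−5/2)
r/z = 2.9/3.3 = 0.87879; [1+(r/z)²]^(−5/2) = 0.23915.
Δσ_z = 3×2000/(2π×3.3²) × 0.23915 = 87.689 × 0.23915 = 20.97 kPa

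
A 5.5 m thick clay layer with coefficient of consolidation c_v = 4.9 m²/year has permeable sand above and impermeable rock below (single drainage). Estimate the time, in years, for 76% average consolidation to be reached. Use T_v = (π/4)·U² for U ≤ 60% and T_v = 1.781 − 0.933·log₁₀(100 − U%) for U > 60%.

Drainage path length: H_d = H = 5.5 m (single drainage).
U > 60%: T_v = 1.781 − 0.933·log₁₀(100 − 76) = 0.49326.
t = T_v·H_d²/c_v = 0.49326×5.5²/4.9 = 3.045 years.

t ≈ 3.05 years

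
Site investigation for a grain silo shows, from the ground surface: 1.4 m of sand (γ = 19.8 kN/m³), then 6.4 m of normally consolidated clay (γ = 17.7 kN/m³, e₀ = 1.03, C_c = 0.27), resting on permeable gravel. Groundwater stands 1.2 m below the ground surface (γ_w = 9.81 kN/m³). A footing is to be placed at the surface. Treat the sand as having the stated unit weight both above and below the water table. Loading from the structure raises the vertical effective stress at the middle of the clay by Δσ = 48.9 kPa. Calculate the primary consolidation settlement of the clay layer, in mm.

S_c ≈ 249 mm

Mid-depth of clay below the ground surface: z = 1.4 + 6.4/2 = 4.6 m.
Total vertical stress at mid-clay: σ_v = 19.8×1.4 + 17.7×3.2 = 84.36 kPa.
Pore pressure: u = 9.81×(4.6 − 1.2) = 33.354 kPa.
Initial effective stress: σ'_0 = σ_v − u = 84.36 − 33.354 = 51.006 kPa.
Final effective stress: σ'_f = σ'_0 + Δσ = 51.006 + 48.9 = 99.906 kPa.
Normally consolidated clay, so the full stress increment lies on the virgin compression line:
S_c = C_c·H/(1+e₀)·log₁₀(σ'_f/σ'_0) = 0.27×6.4/(1+1.03)×log₁₀(99.906/51.006)
    = 0.85123 × 0.29197 = 0.2485 m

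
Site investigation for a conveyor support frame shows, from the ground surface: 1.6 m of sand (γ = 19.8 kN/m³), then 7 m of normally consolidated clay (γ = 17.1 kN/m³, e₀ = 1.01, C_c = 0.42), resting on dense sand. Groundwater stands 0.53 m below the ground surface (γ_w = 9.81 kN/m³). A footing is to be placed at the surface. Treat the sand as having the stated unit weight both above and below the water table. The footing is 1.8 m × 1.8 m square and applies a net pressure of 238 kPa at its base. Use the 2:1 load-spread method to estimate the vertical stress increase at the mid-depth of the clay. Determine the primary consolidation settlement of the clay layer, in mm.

S_c ≈ 189 mm

Mid-depth of clay below the ground surface: z = 1.6 + 7/2 = 5.1 m.
Total vertical stress at mid-clay: σ_v = 19.8×1.6 + 17.1×3.5 = 91.53 kPa.
Pore pressure: u = 9.81×(5.1 − 0.53) = 44.832 kPa.
Initial effective stress: σ'_0 = σ_v − u = 91.53 − 44.832 = 46.698 kPa.
Stress increase at mid-clay by the 2:1 spreading method:
Δσ = qBL/((B+z)(L+z)) = 238×1.8×1.8/((1.8+5.1)(1.8+5.1)) = 16.197 kPa
Final effective stress: σ'_f = σ'_0 + Δσ = 46.698 + 16.197 = 62.895 kPa.
Normally consolidated clay, so the full stress increment lies on the virgin compression line:
S_c = C_c·H/(1+e₀)·log₁₀(σ'_f/σ'_0) = 0.42×7/(1+1.01)×log₁₀(62.895/46.698)
    = 1.4627 × 0.12932 = 0.1892 m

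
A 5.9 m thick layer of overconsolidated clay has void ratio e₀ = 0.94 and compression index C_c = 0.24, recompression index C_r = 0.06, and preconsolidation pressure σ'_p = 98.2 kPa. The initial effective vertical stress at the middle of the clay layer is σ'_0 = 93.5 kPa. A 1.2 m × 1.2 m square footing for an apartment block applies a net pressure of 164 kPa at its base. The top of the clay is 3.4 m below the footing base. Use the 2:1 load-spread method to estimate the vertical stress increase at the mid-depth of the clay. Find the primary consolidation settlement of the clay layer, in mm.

Mid-depth of clay below the footing base: z = 3.4 + 5.9/2 = 6.35 m.
Stress increase at mid-clay by the 2:1 spreading method:
Δσ = qBL/((B+z)(L+z)) = 164×1.2×1.2/((1.2+6.35)(1.2+6.35)) = 4.143 kPa
Final effective stress: σ'_f = 93.5 + 4.143 = 97.643 kPa.
σ'_f = 97.643 ≤ σ'_p = 98.2 kPa, so the clay remains overconsolidated and only the recompression index applies:
S_c = C_r·H/(1+e₀)·log₁₀(σ'_f/σ'_0) = 0.06×5.9/1.94×log₁₀(97.643/93.5)
    = 0.18247 × 0.01883 = 0.003436 m

S_c ≈ 3.44 mm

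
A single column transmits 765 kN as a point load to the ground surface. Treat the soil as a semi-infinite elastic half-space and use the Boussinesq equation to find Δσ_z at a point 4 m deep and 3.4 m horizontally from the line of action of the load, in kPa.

Δσ_z ≈ 5.86 kPa

Boussinesq vertical stress below a point load on an elastic half-space:
Δσ_z = 3P/(2πz²) · [1 + (r/z)²]^(−5/2)
r/z = 3.4/4 = 0.85; [1+(r/z)²]^(−5/2) = 0.2568.
Δσ_z = 3×765/(2π×4²) × 0.2568 = 22.829 × 0.2568 = 5.862 kPa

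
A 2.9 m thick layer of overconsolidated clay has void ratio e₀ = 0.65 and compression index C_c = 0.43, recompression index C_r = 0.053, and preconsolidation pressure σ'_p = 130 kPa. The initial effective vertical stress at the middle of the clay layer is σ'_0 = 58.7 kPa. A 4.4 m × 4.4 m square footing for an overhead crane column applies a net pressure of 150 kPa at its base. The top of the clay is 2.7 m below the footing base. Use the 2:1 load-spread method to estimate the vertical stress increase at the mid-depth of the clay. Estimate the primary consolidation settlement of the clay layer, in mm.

S_c ≈ 20.9 mm

Mid-depth of clay below the footing base: z = 2.7 + 2.9/2 = 4.15 m.
Stress increase at mid-clay by the 2:1 spreading method:
Δσ = qBL/((B+z)(L+z)) = 150×4.4×4.4/((4.4+4.15)(4.4+4.15)) = 39.725 kPa
Final effective stress: σ'_f = 58.7 + 39.725 = 98.425 kPa.
σ'_f = 98.425 ≤ σ'_p = 130 kPa, so the clay remains overconsolidated and only the recompression index applies:
S_c = C_r·H/(1+e₀)·log₁₀(σ'_f/σ'_0) = 0.053×2.9/1.65×log₁₀(98.425/58.7)
    = 0.093153 × 0.22447 = 0.02091 m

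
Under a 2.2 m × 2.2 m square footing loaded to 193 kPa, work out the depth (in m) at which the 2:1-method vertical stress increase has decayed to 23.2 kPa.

2:1 spreading — at depth z the loaded area has grown by z in each plan dimension:
qB²/(B+z)² = Δσ_z ⇒ z = B(√(q/Δσ_z) − 1) = 2.2×(√(193/23.2) − 1) = 4.145 m

z ≈ 4.15 m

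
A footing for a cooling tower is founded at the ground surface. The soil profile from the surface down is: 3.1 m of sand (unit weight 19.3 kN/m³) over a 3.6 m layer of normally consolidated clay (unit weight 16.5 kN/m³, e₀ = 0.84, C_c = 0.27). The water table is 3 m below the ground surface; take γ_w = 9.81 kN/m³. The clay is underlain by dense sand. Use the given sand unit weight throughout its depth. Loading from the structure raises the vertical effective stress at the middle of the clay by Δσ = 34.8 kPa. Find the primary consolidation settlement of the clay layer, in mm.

Mid-depth of clay below the ground surface: z = 3.1 + 3.6/2 = 4.9 m.
Total vertical stress at mid-clay: σ_v = 19.3×3.1 + 16.5×1.8 = 89.53 kPa.
Pore pressure: u = 9.81×(4.9 − 3) = 18.639 kPa.
Initial effective stress: σ'_0 = σ_v − u = 89.53 − 18.639 = 70.891 kPa.
Final effective stress: σ'_f = σ'_0 + Δσ = 70.891 + 34.8 = 105.69 kPa.
Normally consolidated clay, so the full stress increment lies on the virgin compression line:
S_c = C_c·H/(1+e₀)·log₁₀(σ'_f/σ'_0) = 0.27×3.6/(1+0.84)×log₁₀(105.69/70.891)
    = 0.52826 × 0.17344 = 0.09162 m

S_c ≈ 91.6 mm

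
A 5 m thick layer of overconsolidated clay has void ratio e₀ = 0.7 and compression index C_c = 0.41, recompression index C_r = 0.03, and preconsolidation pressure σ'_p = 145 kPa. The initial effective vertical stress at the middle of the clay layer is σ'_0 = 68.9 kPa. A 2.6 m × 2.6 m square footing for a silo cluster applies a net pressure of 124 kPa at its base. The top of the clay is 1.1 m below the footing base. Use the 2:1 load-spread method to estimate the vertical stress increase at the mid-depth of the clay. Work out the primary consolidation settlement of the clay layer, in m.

S_c ≈ 0.0105 m

Mid-depth of clay below the footing base: z = 1.1 + 5/2 = 3.6 m.
Stress increase at mid-clay by the 2:1 spreading method:
Δσ = qBL/((B+z)(L+z)) = 124×2.6×2.6/((2.6+3.6)(2.6+3.6)) = 21.806 kPa
Final effective stress: σ'_f = 68.9 + 21.806 = 90.706 kPa.
σ'_f = 90.706 ≤ σ'_p = 145 kPa, so the clay remains overconsolidated and only the recompression index applies:
S_c = C_r·H/(1+e₀)·log₁₀(σ'_f/σ'_0) = 0.03×5/1.7×log₁₀(90.706/68.9)
    = 0.088236 × 0.11942 = 0.01054 m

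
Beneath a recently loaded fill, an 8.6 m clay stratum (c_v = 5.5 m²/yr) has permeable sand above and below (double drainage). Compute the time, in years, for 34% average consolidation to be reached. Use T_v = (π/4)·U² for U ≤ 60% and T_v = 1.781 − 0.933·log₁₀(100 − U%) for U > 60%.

Drainage path length: H_d = H/2 = 4.3 m (double drainage).
U ≤ 60%: T_v = (π/4)·U² = (π/4)×0.34² = 0.090792.
t = T_v·H_d²/c_v = 0.090792×4.3²/5.5 = 0.3052 years.

t ≈ 0.305 years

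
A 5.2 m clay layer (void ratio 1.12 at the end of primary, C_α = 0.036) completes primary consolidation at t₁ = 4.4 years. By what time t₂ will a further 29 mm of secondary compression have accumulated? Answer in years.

S_s = C_α·H/(1+e_p)·log₁₀(t₂/t₁) ⇒ log₁₀(t₂/t₁) = S_s·(1+e_p)/(C_α·H).
log₁₀(t₂/t₁) = 0.029 × (1+1.12) / (0.036×5.2) = 0.3284
t₂ = t₁ × 10^0.3284 = 4.4 × 2.13 = 9.373 years

t₂ ≈ 9.37 years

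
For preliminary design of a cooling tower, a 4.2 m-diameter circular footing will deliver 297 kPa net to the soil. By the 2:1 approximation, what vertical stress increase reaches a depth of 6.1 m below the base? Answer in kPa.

By the 2:1 method the load spreads at 1 horizontal : 2 vertical, so at depth z the loaded area has grown by z in each plan dimension:
Δσ ≈ qD²/(D+z)² = 297×4.2²/(4.2+6.1)² = 49.383 kPa

Δσ_z ≈ 49.4 kPa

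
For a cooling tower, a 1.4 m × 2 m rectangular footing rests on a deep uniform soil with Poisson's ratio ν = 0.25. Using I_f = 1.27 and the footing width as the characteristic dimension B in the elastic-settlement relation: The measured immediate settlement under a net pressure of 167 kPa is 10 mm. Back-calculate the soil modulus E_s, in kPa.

S_e = q·B·(1−ν²)/E_s · I_f  ⇒  E_s = q·B·(1−ν²)·I_f / S_e.
E_s = 167 × 1.4 × 0.9375 × 1.27 / 0.01 = 27840 kPa

E_s ≈ 27800 kPa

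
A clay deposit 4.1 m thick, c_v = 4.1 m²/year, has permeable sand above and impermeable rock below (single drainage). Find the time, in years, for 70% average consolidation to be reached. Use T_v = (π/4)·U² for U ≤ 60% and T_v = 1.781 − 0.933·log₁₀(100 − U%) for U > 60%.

t ≈ 1.65 years

Drainage path length: H_d = H = 4.1 m (single drainage).
U > 60%: T_v = 1.781 − 0.933·log₁₀(100 − 70) = 0.40285.
t = T_v·H_d²/c_v = 0.40285×4.1²/4.1 = 1.652 years.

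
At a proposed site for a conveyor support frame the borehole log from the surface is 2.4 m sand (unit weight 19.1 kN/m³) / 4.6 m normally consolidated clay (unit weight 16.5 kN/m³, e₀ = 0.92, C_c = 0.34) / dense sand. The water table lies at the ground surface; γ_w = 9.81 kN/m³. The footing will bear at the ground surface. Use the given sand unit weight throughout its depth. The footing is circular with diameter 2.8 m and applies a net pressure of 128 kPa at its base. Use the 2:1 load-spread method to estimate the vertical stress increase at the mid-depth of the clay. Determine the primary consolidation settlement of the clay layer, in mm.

Mid-depth of clay below the ground surface: z = 2.4 + 4.6/2 = 4.7 m.
Total vertical stress at mid-clay: σ_v = 19.1×2.4 + 16.5×2.3 = 83.79 kPa.
Pore pressure: u = 9.81×(4.7 − 0) = 46.107 kPa.
Initial effective stress: σ'_0 = σ_v − u = 83.79 − 46.107 = 37.683 kPa.
Stress increase at mid-clay by the 2:1 spreading method:
Δσ ≈ qD²/(D+z)² = 128×2.8²/(2.8+4.7)² = 17.84 kPa
Final effective stress: σ'_f = σ'_0 + Δσ = 37.683 + 17.84 = 55.523 kPa.
Normally consolidated clay, so the full stress increment lies on the virgin compression line:
S_c = C_c·H/(1+e₀)·log₁₀(σ'_f/σ'_0) = 0.34×4.6/(1+0.92)×log₁₀(55.523/37.683)
    = 0.81458 × 0.16833 = 0.1371 m

S_c ≈ 137 mm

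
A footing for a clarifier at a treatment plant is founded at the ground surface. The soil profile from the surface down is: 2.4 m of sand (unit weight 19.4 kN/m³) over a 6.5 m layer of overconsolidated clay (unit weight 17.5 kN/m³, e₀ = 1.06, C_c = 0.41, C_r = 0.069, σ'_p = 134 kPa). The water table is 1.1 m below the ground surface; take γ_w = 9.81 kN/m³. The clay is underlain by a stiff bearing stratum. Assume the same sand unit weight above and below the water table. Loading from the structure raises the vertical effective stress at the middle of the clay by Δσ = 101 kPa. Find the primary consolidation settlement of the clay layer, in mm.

S_c ≈ 177 mm

Mid-depth of clay below the ground surface: z = 2.4 + 6.5/2 = 5.65 m.
Total vertical stress at mid-clay: σ_v = 19.4×2.4 + 17.5×3.25 = 103.44 kPa.
Pore pressure: u = 9.81×(5.65 − 1.1) = 44.636 kPa.
Initial effective stress: σ'_0 = σ_v − u = 103.44 − 44.636 = 58.804 kPa.
Final effective stress: σ'_f = 58.804 + 101 = 159.8 kPa.
σ'_f = 159.8 > σ'_p = 134 kPa, so the stress path crosses the preconsolidation pressure — recompression up to σ'_p, then virgin compression beyond:
S_c = H/(1+e₀)·[C_r·log₁₀(σ'_p/σ'_0) + C_c·log₁₀(σ'_f/σ'_p)]
    = 6.5/2.06 × [0.069×log₁₀(134/58.804) + 0.41×log₁₀(159.8/134)]
    = 3.1553 × [0.024681 + 0.031354] = 0.1768 m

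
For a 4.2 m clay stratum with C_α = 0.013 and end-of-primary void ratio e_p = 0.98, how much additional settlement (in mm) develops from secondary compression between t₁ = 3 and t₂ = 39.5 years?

S_s ≈ 30.9 mm

Secondary compression: S_s = C_α·H/(1+e_p)·log₁₀(t₂/t₁)
S_s = 0.013×4.2/(1+0.98)×log₁₀(39.5/3)
    = 0.02758 × 1.119 = 0.03087 m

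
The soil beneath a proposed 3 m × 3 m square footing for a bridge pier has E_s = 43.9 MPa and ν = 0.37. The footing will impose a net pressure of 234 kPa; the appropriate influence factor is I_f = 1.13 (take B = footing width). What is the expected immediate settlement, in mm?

Immediate (elastic) settlement: S_e = q·B·(1−ν²)/E_s · I_f.
E_s = 43.9 MPa = 43900 kPa.
S_e = 234 × 3 × (1 − 0.37²) / 43900 × 1.13
    = 234 × 3 × 0.8631 / 43900 × 1.13
    = 0.0156 m = 15.6 mm

S_e ≈ 15.6 mm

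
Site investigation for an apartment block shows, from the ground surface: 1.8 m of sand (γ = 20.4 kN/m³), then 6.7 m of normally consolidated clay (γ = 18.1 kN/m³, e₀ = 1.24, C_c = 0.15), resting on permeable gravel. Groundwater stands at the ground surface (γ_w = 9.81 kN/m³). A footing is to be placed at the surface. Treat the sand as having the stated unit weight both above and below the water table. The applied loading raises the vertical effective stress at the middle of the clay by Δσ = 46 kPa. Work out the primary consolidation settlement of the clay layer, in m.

S_c ≈ 0.133 m

Mid-depth of clay below the ground surface: z = 1.8 + 6.7/2 = 5.15 m.
Total vertical stress at mid-clay: σ_v = 20.4×1.8 + 18.1×3.35 = 97.355 kPa.
Pore pressure: u = 9.81×(5.15 − 0) = 50.522 kPa.
Initial effective stress: σ'_0 = σ_v − u = 97.355 − 50.522 = 46.833 kPa.
Final effective stress: σ'_f = σ'_0 + Δσ = 46.833 + 46 = 92.833 kPa.
Normally consolidated clay, so the full stress increment lies on the virgin compression line:
S_c = C_c·H/(1+e₀)·log₁₀(σ'_f/σ'_0) = 0.15×6.7/(1+1.24)×log₁₀(92.833/46.833)
    = 0.44866 × 0.29715 = 0.1333 m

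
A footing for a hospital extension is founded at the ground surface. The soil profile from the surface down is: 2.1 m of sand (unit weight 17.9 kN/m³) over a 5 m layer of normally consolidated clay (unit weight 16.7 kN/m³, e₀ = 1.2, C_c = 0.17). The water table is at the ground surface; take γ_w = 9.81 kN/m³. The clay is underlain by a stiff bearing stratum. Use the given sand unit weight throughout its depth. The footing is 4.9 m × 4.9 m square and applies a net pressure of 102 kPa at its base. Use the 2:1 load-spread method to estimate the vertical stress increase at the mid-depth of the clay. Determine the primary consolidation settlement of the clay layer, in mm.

S_c ≈ 98 mm

Mid-depth of clay below the ground surface: z = 2.1 + 5/2 = 4.6 m.
Total vertical stress at mid-clay: σ_v = 17.9×2.1 + 16.7×2.5 = 79.34 kPa.
Pore pressure: u = 9.81×(4.6 − 0) = 45.126 kPa.
Initial effective stress: σ'_0 = σ_v − u = 79.34 − 45.126 = 34.214 kPa.
Stress increase at mid-clay by the 2:1 spreading method:
Δσ = qBL/((B+z)(L+z)) = 102×4.9×4.9/((4.9+4.6)(4.9+4.6)) = 27.136 kPa
Final effective stress: σ'_f = σ'_0 + Δσ = 34.214 + 27.136 = 61.35 kPa.
Normally consolidated clay, so the full stress increment lies on the virgin compression line:
S_c = C_c·H/(1+e₀)·log₁₀(σ'_f/σ'_0) = 0.17×5/(1+1.2)×log₁₀(61.35/34.214)
    = 0.38636 × 0.25361 = 0.09798 m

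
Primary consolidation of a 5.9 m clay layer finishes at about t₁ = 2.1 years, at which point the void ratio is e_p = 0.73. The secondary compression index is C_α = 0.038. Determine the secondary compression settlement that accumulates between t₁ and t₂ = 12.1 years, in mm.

Secondary compression: S_s = C_α·H/(1+e_p)·log₁₀(t₂/t₁)
S_s = 0.038×5.9/(1+0.73)×log₁₀(12.1/2.1)
    = 0.1296 × 0.7606 = 0.09857 m

S_s ≈ 98.6 mm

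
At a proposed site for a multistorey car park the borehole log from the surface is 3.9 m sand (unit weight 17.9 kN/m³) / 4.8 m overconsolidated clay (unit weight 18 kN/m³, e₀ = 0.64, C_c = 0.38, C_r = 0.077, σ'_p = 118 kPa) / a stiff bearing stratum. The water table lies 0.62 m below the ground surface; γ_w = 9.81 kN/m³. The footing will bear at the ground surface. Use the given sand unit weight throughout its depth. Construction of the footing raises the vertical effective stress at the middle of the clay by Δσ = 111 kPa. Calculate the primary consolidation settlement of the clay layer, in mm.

Mid-depth of clay below the ground surface: z = 3.9 + 4.8/2 = 6.3 m.
Total vertical stress at mid-clay: σ_v = 17.9×3.9 + 18×2.4 = 113.01 kPa.
Pore pressure: u = 9.81×(6.3 − 0.62) = 55.721 kPa.
Initial effective stress: σ'_0 = σ_v − u = 113.01 − 55.721 = 57.289 kPa.
Final effective stress: σ'_f = 57.289 + 111 = 168.29 kPa.
σ'_f = 168.29 > σ'_p = 118 kPa, so the stress path crosses the preconsolidation pressure — recompression up to σ'_p, then virgin compression beyond:
S_c = H/(1+e₀)·[C_r·log₁₀(σ'_p/σ'_0) + C_c·log₁₀(σ'_f/σ'_p)]
    = 4.8/1.64 × [0.077×log₁₀(118/57.289) + 0.38×log₁₀(168.29/118)]
    = 2.9268 × [0.024163 + 0.058587] = 0.2422 m

S_c ≈ 242 mm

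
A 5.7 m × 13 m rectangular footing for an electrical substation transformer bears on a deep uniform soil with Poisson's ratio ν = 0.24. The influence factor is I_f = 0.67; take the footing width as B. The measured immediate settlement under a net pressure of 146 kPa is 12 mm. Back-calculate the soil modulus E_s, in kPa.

E_s ≈ 43800 kPa

S_e = q·B·(1−ν²)/E_s · I_f  ⇒  E_s = q·B·(1−ν²)·I_f / S_e.
E_s = 146 × 5.7 × 0.9424 × 0.67 / 0.012 = 43790 kPa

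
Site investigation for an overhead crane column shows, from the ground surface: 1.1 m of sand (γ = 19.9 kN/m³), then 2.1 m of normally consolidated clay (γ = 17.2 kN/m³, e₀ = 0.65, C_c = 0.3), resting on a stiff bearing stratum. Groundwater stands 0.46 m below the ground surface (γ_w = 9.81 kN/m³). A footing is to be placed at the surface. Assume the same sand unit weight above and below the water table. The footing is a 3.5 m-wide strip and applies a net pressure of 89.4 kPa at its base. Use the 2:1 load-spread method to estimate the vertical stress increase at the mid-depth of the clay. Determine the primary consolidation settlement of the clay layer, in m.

S_c ≈ 0.201 m

Mid-depth of clay below the ground surface: z = 1.1 + 2.1/2 = 2.15 m.
Total vertical stress at mid-clay: σ_v = 19.9×1.1 + 17.2×1.05 = 39.95 kPa.
Pore pressure: u = 9.81×(2.15 − 0.46) = 16.579 kPa.
Initial effective stress: σ'_0 = σ_v − u = 39.95 − 16.579 = 23.371 kPa.
Stress increase at mid-clay by the 2:1 spreading method:
Δσ = qB/(B+z) = 89.4×3.5/(3.5+2.15) = 55.381 kPa
Final effective stress: σ'_f = σ'_0 + Δσ = 23.371 + 55.381 = 78.752 kPa.
Normally consolidated clay, so the full stress increment lies on the virgin compression line:
S_c = C_c·H/(1+e₀)·log₁₀(σ'_f/σ'_0) = 0.3×2.1/(1+0.65)×log₁₀(78.752/23.371)
    = 0.38182 × 0.52758 = 0.2014 m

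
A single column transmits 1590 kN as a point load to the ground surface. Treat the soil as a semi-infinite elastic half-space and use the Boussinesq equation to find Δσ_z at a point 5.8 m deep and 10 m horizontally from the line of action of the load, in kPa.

Δσ_z ≈ 0.717 kPa

Boussinesq vertical stress below a point load on an elastic half-space:
Δσ_z = 3P/(2πz²) · [1 + (r/z)²]^(−5/2)
r/z = 10/5.8 = 1.7241; [1+(r/z)²]^(−5/2) = 0.031791.
Δσ_z = 3×1590/(2π×5.8²) × 0.031791 = 22.567 × 0.031791 = 0.7174 kPa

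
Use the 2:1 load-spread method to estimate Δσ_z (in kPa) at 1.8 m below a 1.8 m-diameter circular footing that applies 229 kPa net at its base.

Δσ_z ≈ 57.2 kPa

By the 2:1 method the load spreads at 1 horizontal : 2 vertical, so at depth z the loaded area has grown by z in each plan dimension:
Δσ ≈ qD²/(D+z)² = 229×1.8²/(1.8+1.8)² = 57.25 kPa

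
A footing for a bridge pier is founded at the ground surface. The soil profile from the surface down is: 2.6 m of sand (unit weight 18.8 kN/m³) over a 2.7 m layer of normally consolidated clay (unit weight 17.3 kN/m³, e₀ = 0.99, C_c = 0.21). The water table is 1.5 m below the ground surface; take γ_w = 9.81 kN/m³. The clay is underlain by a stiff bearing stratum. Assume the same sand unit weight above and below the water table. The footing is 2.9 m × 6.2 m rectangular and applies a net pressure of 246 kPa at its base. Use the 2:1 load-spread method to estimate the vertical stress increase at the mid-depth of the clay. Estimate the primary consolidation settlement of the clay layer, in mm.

S_c ≈ 104 mm

Mid-depth of clay below the ground surface: z = 2.6 + 2.7/2 = 3.95 m.
Total vertical stress at mid-clay: σ_v = 18.8×2.6 + 17.3×1.35 = 72.235 kPa.
Pore pressure: u = 9.81×(3.95 − 1.5) = 24.035 kPa.
Initial effective stress: σ'_0 = σ_v − u = 72.235 − 24.035 = 48.2 kPa.
Stress increase at mid-clay by the 2:1 spreading method:
Δσ = qBL/((B+z)(L+z)) = 246×2.9×6.2/((2.9+3.95)(6.2+3.95)) = 63.616 kPa
Final effective stress: σ'_f = σ'_0 + Δσ = 48.2 + 63.616 = 111.82 kPa.
Normally consolidated clay, so the full stress increment lies on the virgin compression line:
S_c = C_c·H/(1+e₀)·log₁₀(σ'_f/σ'_0) = 0.21×2.7/(1+0.99)×log₁₀(111.82/48.2)
    = 0.28492 × 0.36547 = 0.1041 m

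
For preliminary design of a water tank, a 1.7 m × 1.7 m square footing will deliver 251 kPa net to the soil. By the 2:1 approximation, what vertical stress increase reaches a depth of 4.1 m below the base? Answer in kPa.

By the 2:1 method the load spreads at 1 horizontal : 2 vertical, so at depth z the loaded area has grown by z in each plan dimension:
Δσ = qBL/((B+z)(L+z)) = 251×1.7×1.7/((1.7+4.1)(1.7+4.1)) = 21.563 kPa

Δσ_z ≈ 21.6 kPa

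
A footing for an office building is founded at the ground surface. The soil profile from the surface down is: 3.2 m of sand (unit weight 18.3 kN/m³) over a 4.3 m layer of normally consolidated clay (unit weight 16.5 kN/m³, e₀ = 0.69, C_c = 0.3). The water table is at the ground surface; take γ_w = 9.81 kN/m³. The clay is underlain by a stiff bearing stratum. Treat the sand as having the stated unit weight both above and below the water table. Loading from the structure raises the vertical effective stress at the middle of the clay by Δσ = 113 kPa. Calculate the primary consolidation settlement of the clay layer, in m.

S_c ≈ 0.435 m

Mid-depth of clay below the ground surface: z = 3.2 + 4.3/2 = 5.35 m.
Total vertical stress at mid-clay: σ_v = 18.3×3.2 + 16.5×2.15 = 94.035 kPa.
Pore pressure: u = 9.81×(5.35 − 0) = 52.483 kPa.
Initial effective stress: σ'_0 = σ_v − u = 94.035 − 52.483 = 41.552 kPa.
Final effective stress: σ'_f = σ'_0 + Δσ = 41.552 + 113 = 154.55 kPa.
Normally consolidated clay, so the full stress increment lies on the virgin compression line:
S_c = C_c·H/(1+e₀)·log₁₀(σ'_f/σ'_0) = 0.3×4.3/(1+0.69)×log₁₀(154.55/41.552)
    = 0.76331 × 0.57048 = 0.4355 m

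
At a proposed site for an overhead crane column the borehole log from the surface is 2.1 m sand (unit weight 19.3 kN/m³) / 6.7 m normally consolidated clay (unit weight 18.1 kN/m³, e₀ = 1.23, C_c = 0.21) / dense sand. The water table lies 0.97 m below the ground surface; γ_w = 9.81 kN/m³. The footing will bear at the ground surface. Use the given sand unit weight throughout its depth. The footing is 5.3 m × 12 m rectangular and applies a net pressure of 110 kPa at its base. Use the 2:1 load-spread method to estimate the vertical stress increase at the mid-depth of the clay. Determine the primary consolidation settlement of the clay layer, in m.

S_c ≈ 0.138 m

Mid-depth of clay below the ground surface: z = 2.1 + 6.7/2 = 5.45 m.
Total vertical stress at mid-clay: σ_v = 19.3×2.1 + 18.1×3.35 = 101.17 kPa.
Pore pressure: u = 9.81×(5.45 − 0.97) = 43.949 kPa.
Initial effective stress: σ'_0 = σ_v − u = 101.17 − 43.949 = 57.221 kPa.
Stress increase at mid-clay by the 2:1 spreading method:
Δσ = qBL/((B+z)(L+z)) = 110×5.3×12/((5.3+5.45)(12+5.45)) = 37.295 kPa
Final effective stress: σ'_f = σ'_0 + Δσ = 57.221 + 37.295 = 94.516 kPa.
Normally consolidated clay, so the full stress increment lies on the virgin compression line:
S_c = C_c·H/(1+e₀)·log₁₀(σ'_f/σ'_0) = 0.21×6.7/(1+1.23)×log₁₀(94.516/57.221)
    = 0.63094 × 0.21795 = 0.1375 m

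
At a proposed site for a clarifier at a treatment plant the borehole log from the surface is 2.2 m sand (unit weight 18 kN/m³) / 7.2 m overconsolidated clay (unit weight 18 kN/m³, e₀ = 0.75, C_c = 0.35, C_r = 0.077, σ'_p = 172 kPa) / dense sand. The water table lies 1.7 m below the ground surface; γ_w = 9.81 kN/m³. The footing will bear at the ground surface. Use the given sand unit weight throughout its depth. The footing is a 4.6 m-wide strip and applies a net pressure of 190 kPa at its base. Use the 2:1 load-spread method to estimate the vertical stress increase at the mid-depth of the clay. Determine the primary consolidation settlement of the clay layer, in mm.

Mid-depth of clay below the ground surface: z = 2.2 + 7.2/2 = 5.8 m.
Total vertical stress at mid-clay: σ_v = 18×2.2 + 18×3.6 = 104.4 kPa.
Pore pressure: u = 9.81×(5.8 − 1.7) = 40.221 kPa.
Initial effective stress: σ'_0 = σ_v − u = 104.4 − 40.221 = 64.179 kPa.
Stress increase at mid-clay by the 2:1 spreading method:
Δσ = qB/(B+z) = 190×4.6/(4.6+5.8) = 84.038 kPa
Final effective stress: σ'_f = 64.179 + 84.038 = 148.22 kPa.
σ'_f = 148.22 ≤ σ'_p = 172 kPa, so the clay remains overconsolidated and only the recompression index applies:
S_c = C_r·H/(1+e₀)·log₁₀(σ'_f/σ'_0) = 0.077×7.2/1.75×log₁₀(148.22/64.179)
    = 0.3168 × 0.36351 = 0.1152 m

S_c ≈ 115 mm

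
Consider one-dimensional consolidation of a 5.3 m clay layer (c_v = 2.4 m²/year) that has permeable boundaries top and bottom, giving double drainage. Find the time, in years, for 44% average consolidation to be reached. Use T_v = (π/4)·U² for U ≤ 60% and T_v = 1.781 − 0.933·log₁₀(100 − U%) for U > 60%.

Drainage path length: H_d = H/2 = 2.65 m (double drainage).
U ≤ 60%: T_v = (π/4)·U² = (π/4)×0.44² = 0.15205.
t = T_v·H_d²/c_v = 0.15205×2.65²/2.4 = 0.4449 years.

t ≈ 0.445 years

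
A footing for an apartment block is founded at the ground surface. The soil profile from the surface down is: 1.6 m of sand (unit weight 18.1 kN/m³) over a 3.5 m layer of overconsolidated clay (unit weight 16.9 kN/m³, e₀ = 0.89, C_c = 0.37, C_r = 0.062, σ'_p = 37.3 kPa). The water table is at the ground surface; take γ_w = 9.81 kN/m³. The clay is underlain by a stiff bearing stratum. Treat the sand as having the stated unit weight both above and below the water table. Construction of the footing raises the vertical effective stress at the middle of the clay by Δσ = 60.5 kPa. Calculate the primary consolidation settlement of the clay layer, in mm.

S_c ≈ 268 mm

Mid-depth of clay below the ground surface: z = 1.6 + 3.5/2 = 3.35 m.
Total vertical stress at mid-clay: σ_v = 18.1×1.6 + 16.9×1.75 = 58.535 kPa.
Pore pressure: u = 9.81×(3.35 − 0) = 32.864 kPa.
Initial effective stress: σ'_0 = σ_v − u = 58.535 − 32.864 = 25.671 kPa.
Final effective stress: σ'_f = 25.671 + 60.5 = 86.171 kPa.
σ'_f = 86.171 > σ'_p = 37.3 kPa, so the stress path crosses the preconsolidation pressure — recompression up to σ'_p, then virgin compression beyond:
S_c = H/(1+e₀)·[C_r·log₁₀(σ'_p/σ'_0) + C_c·log₁₀(σ'_f/σ'_p)]
    = 3.5/1.89 × [0.062×log₁₀(37.3/25.671) + 0.37×log₁₀(86.171/37.3)]
    = 1.8519 × [0.01006 + 0.13455] = 0.2678 m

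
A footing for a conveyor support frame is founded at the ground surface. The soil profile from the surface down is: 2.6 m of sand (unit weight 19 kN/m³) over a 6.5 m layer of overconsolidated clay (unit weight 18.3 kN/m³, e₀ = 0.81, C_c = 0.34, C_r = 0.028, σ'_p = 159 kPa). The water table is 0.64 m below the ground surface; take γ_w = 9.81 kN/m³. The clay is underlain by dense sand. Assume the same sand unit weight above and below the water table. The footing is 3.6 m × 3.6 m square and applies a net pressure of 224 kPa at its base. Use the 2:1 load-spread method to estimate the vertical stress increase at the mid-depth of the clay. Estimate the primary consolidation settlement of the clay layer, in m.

Mid-depth of clay below the ground surface: z = 2.6 + 6.5/2 = 5.85 m.
Total vertical stress at mid-clay: σ_v = 19×2.6 + 18.3×3.25 = 108.88 kPa.
Pore pressure: u = 9.81×(5.85 − 0.64) = 51.11 kPa.
Initial effective stress: σ'_0 = σ_v − u = 108.88 − 51.11 = 57.77 kPa.
Stress increase at mid-clay by the 2:1 spreading method:
Δσ = qBL/((B+z)(L+z)) = 224×3.6×3.6/((3.6+5.85)(3.6+5.85)) = 32.508 kPa
Final effective stress: σ'_f = 57.77 + 32.508 = 90.278 kPa.
σ'_f = 90.278 ≤ σ'_p = 159 kPa, so the clay remains overconsolidated and only the recompression index applies:
S_c = C_r·H/(1+e₀)·log₁₀(σ'_f/σ'_0) = 0.028×6.5/1.81×log₁₀(90.278/57.77)
    = 0.10055 × 0.19388 = 0.0195 m

S_c ≈ 0.0195 m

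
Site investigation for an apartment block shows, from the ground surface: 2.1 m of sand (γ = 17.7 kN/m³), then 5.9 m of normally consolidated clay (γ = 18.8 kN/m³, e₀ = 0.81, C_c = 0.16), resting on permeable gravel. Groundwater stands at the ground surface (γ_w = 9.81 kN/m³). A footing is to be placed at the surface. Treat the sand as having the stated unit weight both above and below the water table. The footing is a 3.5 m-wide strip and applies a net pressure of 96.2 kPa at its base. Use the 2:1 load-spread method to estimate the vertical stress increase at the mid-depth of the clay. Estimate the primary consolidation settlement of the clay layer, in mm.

S_c ≈ 147 mm

Mid-depth of clay below the ground surface: z = 2.1 + 5.9/2 = 5.05 m.
Total vertical stress at mid-clay: σ_v = 17.7×2.1 + 18.8×2.95 = 92.63 kPa.
Pore pressure: u = 9.81×(5.05 − 0) = 49.541 kPa.
Initial effective stress: σ'_0 = σ_v − u = 92.63 − 49.541 = 43.089 kPa.
Stress increase at mid-clay by the 2:1 spreading method:
Δσ = qB/(B+z) = 96.2×3.5/(3.5+5.05) = 39.38 kPa
Final effective stress: σ'_f = σ'_0 + Δσ = 43.089 + 39.38 = 82.469 kPa.
Normally consolidated clay, so the full stress increment lies on the virgin compression line:
S_c = C_c·H/(1+e₀)·log₁₀(σ'_f/σ'_0) = 0.16×5.9/(1+0.81)×log₁₀(82.469/43.089)
    = 0.52155 × 0.28192 = 0.147 m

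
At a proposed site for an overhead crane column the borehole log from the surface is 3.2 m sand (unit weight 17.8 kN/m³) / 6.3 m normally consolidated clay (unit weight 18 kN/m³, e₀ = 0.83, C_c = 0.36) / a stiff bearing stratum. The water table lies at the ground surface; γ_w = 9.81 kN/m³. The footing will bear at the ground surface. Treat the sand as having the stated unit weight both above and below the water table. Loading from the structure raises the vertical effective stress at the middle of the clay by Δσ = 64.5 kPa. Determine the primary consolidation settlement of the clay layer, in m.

S_c ≈ 0.438 m

Mid-depth of clay below the ground surface: z = 3.2 + 6.3/2 = 6.35 m.
Total vertical stress at mid-clay: σ_v = 17.8×3.2 + 18×3.15 = 113.66 kPa.
Pore pressure: u = 9.81×(6.35 − 0) = 62.294 kPa.
Initial effective stress: σ'_0 = σ_v − u = 113.66 − 62.294 = 51.366 kPa.
Final effective stress: σ'_f = σ'_0 + Δσ = 51.366 + 64.5 = 115.87 kPa.
Normally consolidated clay, so the full stress increment lies on the virgin compression line:
S_c = C_c·H/(1+e₀)·log₁₀(σ'_f/σ'_0) = 0.36×6.3/(1+0.83)×log₁₀(115.87/51.366)
    = 1.2393 × 0.3533 = 0.4378 m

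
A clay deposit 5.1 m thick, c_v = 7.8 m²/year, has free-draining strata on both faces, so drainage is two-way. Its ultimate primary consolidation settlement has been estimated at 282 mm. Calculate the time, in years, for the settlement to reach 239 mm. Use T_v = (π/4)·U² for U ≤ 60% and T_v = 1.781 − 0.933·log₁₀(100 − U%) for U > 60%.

Drainage path length: H_d = H/2 = 2.55 m (double drainage).
U = S(t)/S_ult = 239/282 = 0.8475.
U > 60%: T_v = 1.781 − 0.933·log₁₀(100 − 84.752) = 0.67706.
t = T_v·H_d²/c_v = 0.67706×2.55²/7.8 = 0.5644 years.

t ≈ 0.564 years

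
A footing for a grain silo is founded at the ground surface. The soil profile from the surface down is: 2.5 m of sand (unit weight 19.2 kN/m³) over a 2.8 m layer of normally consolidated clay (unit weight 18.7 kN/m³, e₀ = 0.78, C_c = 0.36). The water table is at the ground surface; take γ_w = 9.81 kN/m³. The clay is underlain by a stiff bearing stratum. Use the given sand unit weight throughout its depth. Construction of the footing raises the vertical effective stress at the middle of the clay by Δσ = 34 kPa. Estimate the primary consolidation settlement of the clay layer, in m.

Mid-depth of clay below the ground surface: z = 2.5 + 2.8/2 = 3.9 m.
Total vertical stress at mid-clay: σ_v = 19.2×2.5 + 18.7×1.4 = 74.18 kPa.
Pore pressure: u = 9.81×(3.9 − 0) = 38.259 kPa.
Initial effective stress: σ'_0 = σ_v − u = 74.18 − 38.259 = 35.921 kPa.
Final effective stress: σ'_f = σ'_0 + Δσ = 35.921 + 34 = 69.921 kPa.
Normally consolidated clay, so the full stress increment lies on the virgin compression line:
S_c = C_c·H/(1+e₀)·log₁₀(σ'_f/σ'_0) = 0.36×2.8/(1+0.78)×log₁₀(69.921/35.921)
    = 0.56629 × 0.28926 = 0.1638 m

S_c ≈ 0.164 m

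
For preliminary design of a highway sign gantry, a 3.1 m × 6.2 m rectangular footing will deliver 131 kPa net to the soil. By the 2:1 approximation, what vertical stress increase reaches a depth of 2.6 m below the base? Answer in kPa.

Δσ_z ≈ 50.2 kPa

By the 2:1 method the load spreads at 1 horizontal : 2 vertical, so at depth z the loaded area has grown by z in each plan dimension:
Δσ = qBL/((B+z)(L+z)) = 131×3.1×6.2/((3.1+2.6)(6.2+2.6)) = 50.196 kPa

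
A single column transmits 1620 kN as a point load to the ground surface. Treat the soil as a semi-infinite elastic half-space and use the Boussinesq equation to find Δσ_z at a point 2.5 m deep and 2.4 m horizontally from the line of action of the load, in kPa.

Δσ_z ≈ 24.2 kPa

Boussinesq vertical stress below a point load on an elastic half-space:
Δσ_z = 3P/(2πz²) · [1 + (r/z)²]^(−5/2)
r/z = 2.4/2.5 = 0.96; [1+(r/z)²]^(−5/2) = 0.19536.
Δσ_z = 3×1620/(2π×2.5²) × 0.19536 = 123.76 × 0.19536 = 24.18 kPa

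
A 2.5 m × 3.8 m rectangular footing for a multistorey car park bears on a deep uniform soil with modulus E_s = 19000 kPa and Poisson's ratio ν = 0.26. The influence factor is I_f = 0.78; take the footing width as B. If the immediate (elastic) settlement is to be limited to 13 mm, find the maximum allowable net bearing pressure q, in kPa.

S_e = q·B·(1−ν²)/E_s · I_f  ⇒  q = S_e·E_s / (B·(1−ν²)·I_f).
q = 0.013 × 19000 / (2.5 × 0.9324 × 0.78) = 135.9 kPa

q ≈ 136 kPa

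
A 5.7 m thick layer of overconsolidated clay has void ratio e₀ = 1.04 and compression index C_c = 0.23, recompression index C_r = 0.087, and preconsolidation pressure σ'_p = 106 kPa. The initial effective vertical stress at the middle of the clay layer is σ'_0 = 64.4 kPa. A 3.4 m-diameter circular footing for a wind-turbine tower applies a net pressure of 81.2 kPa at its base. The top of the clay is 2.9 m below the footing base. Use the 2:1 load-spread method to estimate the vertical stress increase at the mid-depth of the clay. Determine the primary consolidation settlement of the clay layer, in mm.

S_c ≈ 16.9 mm

Mid-depth of clay below the footing base: z = 2.9 + 5.7/2 = 5.75 m.
Stress increase at mid-clay by the 2:1 spreading method:
Δσ ≈ qD²/(D+z)² = 81.2×3.4²/(3.4+5.75)² = 11.212 kPa
Final effective stress: σ'_f = 64.4 + 11.212 = 75.612 kPa.
σ'_f = 75.612 ≤ σ'_p = 106 kPa, so the clay remains overconsolidated and only the recompression index applies:
S_c = C_r·H/(1+e₀)·log₁₀(σ'_f/σ'_0) = 0.087×5.7/2.04×log₁₀(75.612/64.4)
    = 0.24309 × 0.069705 = 0.01694 m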